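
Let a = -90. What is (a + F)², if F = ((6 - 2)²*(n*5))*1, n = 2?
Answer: 4900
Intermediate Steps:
F = 160 (F = ((6 - 2)²*(2*5))*1 = (4²*10)*1 = (16*10)*1 = 160*1 = 160)
(a + F)² = (-90 + 160)² = 70² = 4900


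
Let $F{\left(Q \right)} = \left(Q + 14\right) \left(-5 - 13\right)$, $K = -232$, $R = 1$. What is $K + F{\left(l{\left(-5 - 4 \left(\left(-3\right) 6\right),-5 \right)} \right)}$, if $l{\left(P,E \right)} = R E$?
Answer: $-394$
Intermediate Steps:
$l{\left(P,E \right)} = E$ ($l{\left(P,E \right)} = 1 E = E$)
$F{\left(Q \right)} = -252 - 18 Q$ ($F{\left(Q \right)} = \left(14 + Q\right) \left(-18\right) = -252 - 18 Q$)
$K + F{\left(l{\left(-5 - 4 \left(\left(-3\right) 6\right),-5 \right)} \right)} = -232 - 162 = -394$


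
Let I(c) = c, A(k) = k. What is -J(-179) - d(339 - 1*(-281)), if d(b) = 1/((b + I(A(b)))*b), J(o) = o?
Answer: 137615199/768800 ≈ 179.00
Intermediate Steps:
d(b) = 1/(2*b²) (d(b) = 1/((b + b)*b) = 1/(((2*b))*b) = (1/(2*b))/b = 1/(2*b²))
-J(-179) - d(339 - 1*(-281)) = -1*(-179) - 1/(2*(339 - 1*(-281))²) = 179 - 1/(2*(339 + 281)²) = 179 - 1/(2*620²) = 179 - 1/(2*384400) = 179 - 1*1/768800 = 179 - 1/768800 = 137615199/768800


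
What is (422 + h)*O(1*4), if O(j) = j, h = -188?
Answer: 936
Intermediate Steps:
(422 + h)*O(1*4) = (422 - 188)*(1*4) = 234*4 = 936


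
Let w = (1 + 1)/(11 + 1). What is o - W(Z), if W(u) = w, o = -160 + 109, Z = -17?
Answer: -307/6 ≈ -51.167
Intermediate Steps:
o = -51
w = 1/6 (w = 2/12 = 2*(1/12) = 1/6 ≈ 0.16667)
W(u) = 1/6
o - W(Z) = -51 - 1*1/6 = -51 - 1/6 = -307/6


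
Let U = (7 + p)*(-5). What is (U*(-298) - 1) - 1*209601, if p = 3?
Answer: -194702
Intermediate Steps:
U = -50 (U = (7 + 3)*(-5) = 10*(-5) = -50)
(U*(-298) - 1) - 1*209601 = (-50*(-298) - 1) - 1*209601 = (14900 - 1) - 209601 = 14899 - 209601 = -194702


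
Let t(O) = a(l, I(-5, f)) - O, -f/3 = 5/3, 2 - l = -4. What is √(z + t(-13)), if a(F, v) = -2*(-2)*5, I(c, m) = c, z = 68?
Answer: √101 ≈ 10.050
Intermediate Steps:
l = 6 (l = 2 - 1*(-4) = 2 + 4 = 6)
f = -5 (f = -15/3 = -3*5/3 = -5)
a(F, v) = 20 (a(F, v) = 4*5 = 20)
t(O) = 20 - O
√(z + t(-13)) = √(68 + (20 - 1*(-13))) = √(68 + (20 + 13)) = √(68 + 33) = √101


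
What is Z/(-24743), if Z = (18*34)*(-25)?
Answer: 15300/24743 ≈ 0.61836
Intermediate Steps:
Z = -15300 (Z = 612*(-25) = -15300)
Z/(-24743) = -15300/(-24743) = -15300*(-1/24743) = 15300/24743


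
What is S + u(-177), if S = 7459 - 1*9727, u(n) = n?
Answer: -2445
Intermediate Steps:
S = -2268 (S = 7459 - 9727 = -2268)
S + u(-177) = -2268 - 177 = -2445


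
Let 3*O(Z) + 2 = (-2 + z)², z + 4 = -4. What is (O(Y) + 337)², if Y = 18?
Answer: 1229881/9 ≈ 1.3665e+5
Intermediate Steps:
z = -8 (z = -4 - 4 = -8)
O(Z) = 98/3 (O(Z) = -⅔ + (-2 - 8)²/3 = -⅔ + (⅓)*(-10)² = -⅔ + (⅓)*100 = -⅔ + 100/3 = 98/3)
(O(Y) + 337)² = (98/3 + 337)² = (1109/3)² = 1229881/9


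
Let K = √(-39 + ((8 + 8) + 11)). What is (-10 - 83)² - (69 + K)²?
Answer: 3900 - 276*I*√3 ≈ 3900.0 - 478.05*I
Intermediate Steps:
K = 2*I*√3 (K = √(-39 + (16 + 11)) = √(-39 + 27) = √(-12) = 2*I*√3 ≈ 3.4641*I)
(-10 - 83)² - (69 + K)² = (-10 - 83)² - (69 + 2*I*√3)² = (-93)² - (69 + 2*I*√3)² = 8649 - (69 + 2*I*√3)²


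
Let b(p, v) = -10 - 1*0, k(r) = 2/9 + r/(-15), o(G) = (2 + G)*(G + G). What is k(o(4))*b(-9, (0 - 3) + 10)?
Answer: 268/9 ≈ 29.778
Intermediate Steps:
o(G) = 2*G*(2 + G) (o(G) = (2 + G)*(2*G) = 2*G*(2 + G))
k(r) = 2/9 - r/15 (k(r) = 2*(1/9) + r*(-1/15) = 2/9 - r/15)
b(p, v) = -10 (b(p, v) = -10 + 0 = -10)
k(o(4))*b(-9, (0 - 3) + 10) = (2/9 - 2*4*(2 + 4)/15)*(-10) = (2/9 - 2*4*6/15)*(-10) = (2/9 - 1/15*48)*(-10) = (2/9 - 16/5)*(-10) = -134/45*(-10) = 268/9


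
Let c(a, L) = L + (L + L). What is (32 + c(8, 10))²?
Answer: 3844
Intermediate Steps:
c(a, L) = 3*L (c(a, L) = L + 2*L = 3*L)
(32 + c(8, 10))² = (32 + 3*10)² = (32 + 30)² = 62² = 3844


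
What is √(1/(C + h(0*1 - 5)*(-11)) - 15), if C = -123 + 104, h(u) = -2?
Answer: 2*I*√33/3 ≈ 3.8297*I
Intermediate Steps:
C = -19
√(1/(C + h(0*1 - 5)*(-11)) - 15) = √(1/(-19 - 2*(-11)) - 15) = √(1/(-19 + 22) - 15) = √(1/3 - 15) = √(⅓ - 15) = √(-44/3) = 2*I*√33/3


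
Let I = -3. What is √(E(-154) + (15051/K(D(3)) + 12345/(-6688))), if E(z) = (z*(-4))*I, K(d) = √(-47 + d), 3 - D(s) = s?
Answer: √(-11423621367378 - 1977587734848*I*√47)/78584 ≈ 22.594 - 48.583*I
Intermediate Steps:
D(s) = 3 - s
E(z) = 12*z (E(z) = (z*(-4))*(-3) = -4*z*(-3) = 12*z)
√(E(-154) + (15051/K(D(3)) + 12345/(-6688))) = √(12*(-154) + (15051/(√(-47 + (3 - 1*3))) + 12345/(-6688))) = √(-1848 + (15051/(√(-47 + (3 - 3))) + 12345*(-1/6688))) = √(-1848 + (15051/(√(-47 + 0)) - 12345/6688)) = √(-1848 + (15051/(√(-47)) - 12345/6688)) = √(-1848 + (15051/((I*√47)) - 12345/6688)) = √(-1848 + (15051*(-I*√47/47) - 12345/6688)) = √(-1848 + (-15051*I*√47/47 - 12345/6688)) = √(-1848 + (-12345/6688 - 15051*I*√47/47)) = √(-12371769/6688 - 15051*I*√47/47)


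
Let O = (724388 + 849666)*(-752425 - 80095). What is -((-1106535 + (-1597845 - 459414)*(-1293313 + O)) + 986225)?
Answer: -2695899526438193477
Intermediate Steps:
O = -1310431436080 (O = 1574054*(-832520) = -1310431436080)
-((-1106535 + (-1597845 - 459414)*(-1293313 + O)) + 986225) = -((-1106535 + (-1597845 - 459414)*(-1293313 - 1310431436080)) + 986225) = -((-1106535 - 2057259*(-1310432729393)) + 986225) = -((-1106535 + 2695899526438313787) + 986225) = -(2695899526437207252 + 986225) = -1*2695899526438193477 = -2695899526438193477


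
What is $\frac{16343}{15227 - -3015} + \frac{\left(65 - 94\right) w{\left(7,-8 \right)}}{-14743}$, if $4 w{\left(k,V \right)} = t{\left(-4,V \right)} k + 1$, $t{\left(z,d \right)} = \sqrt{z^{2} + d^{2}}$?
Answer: $\frac{482154207}{537883612} + \frac{203 \sqrt{5}}{14743} \approx 0.92718$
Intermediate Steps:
$t{\left(z,d \right)} = \sqrt{d^{2} + z^{2}}$
$w{\left(k,V \right)} = \frac{1}{4} + \frac{k \sqrt{16 + V^{2}}}{4}$ ($w{\left(k,V \right)} = \frac{\sqrt{V^{2} + \left(-4\right)^{2}} k + 1}{4} = \frac{\sqrt{V^{2} + 16} k + 1}{4} = \frac{\sqrt{16 + V^{2}} k + 1}{4} = \frac{k \sqrt{16 + V^{2}} + 1}{4} = \frac{1 + k \sqrt{16 + V^{2}}}{4} = \frac{1}{4} + \frac{k \sqrt{16 + V^{2}}}{4}$)
$\frac{16343}{15227 - -3015} + \frac{\left(65 - 94\right) w{\left(7,-8 \right)}}{-14743} = \frac{16343}{15227 - -3015} + \frac{\left(65 - 94\right) \left(\frac{1}{4} + \frac{1}{4} \cdot 7 \sqrt{16 + \left(-8\right)^{2}}\right)}{-14743} = \frac{16343}{15227 + 3015} + - 29 \left(\frac{1}{4} + \frac{1}{4} \cdot 7 \sqrt{16 + 64}\right) \left(- \frac{1}{14743}\right) = \frac{16343}{18242} + - 29 \left(\frac{1}{4} + \frac{1}{4} \cdot 7 \sqrt{80}\right) \left(- \frac{1}{14743}\right) = 16343 \cdot \frac{1}{18242} + - 29 \left(\frac{1}{4} + \frac{1}{4} \cdot 7 \cdot 4 \sqrt{5}\right) \left(- \frac{1}{14743}\right) = \frac{16343}{18242} + - 29 \left(\frac{1}{4} + 7 \sqrt{5}\right) \left(- \frac{1}{14743}\right) = \frac{16343}{18242} + \left(- \frac{29}{4} - 203 \sqrt{5}\right) \left(- \frac{1}{14743}\right) = \frac{16343}{18242} + \left(\frac{29}{58972} + \frac{203 \sqrt{5}}{14743}\right) = \frac{482154207}{537883612} + \frac{203 \sqrt{5}}{14743}$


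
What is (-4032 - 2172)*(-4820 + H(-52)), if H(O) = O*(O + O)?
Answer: -3647952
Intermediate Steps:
H(O) = 2*O² (H(O) = O*(2*O) = 2*O²)
(-4032 - 2172)*(-4820 + H(-52)) = (-4032 - 2172)*(-4820 + 2*(-52)²) = -6204*(-4820 + 2*2704) = -6204*(-4820 + 5408) = -6204*588 = -3647952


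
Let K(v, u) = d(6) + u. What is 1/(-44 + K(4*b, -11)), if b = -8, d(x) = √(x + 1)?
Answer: -55/3018 - √7/3018 ≈ -0.019101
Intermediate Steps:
d(x) = √(1 + x)
K(v, u) = u + √7 (K(v, u) = √(1 + 6) + u = √7 + u = u + √7)
1/(-44 + K(4*b, -11)) = 1/(-44 + (-11 + √7)) = 1/(-55 + √7)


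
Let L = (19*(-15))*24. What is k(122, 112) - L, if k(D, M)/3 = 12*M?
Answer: 10872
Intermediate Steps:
k(D, M) = 36*M (k(D, M) = 3*(12*M) = 36*M)
L = -6840 (L = -285*24 = -6840)
k(122, 112) - L = 36*112 - 1*(-6840) = 4032 + 6840 = 10872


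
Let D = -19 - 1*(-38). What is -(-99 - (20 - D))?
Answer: 100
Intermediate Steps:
D = 19 (D = -19 + 38 = 19)
-(-99 - (20 - D)) = -(-99 - (20 - 1*19)) = -(-99 - (20 - 19)) = -(-99 - 1*1) = -(-99 - 1) = -1*(-100) = 100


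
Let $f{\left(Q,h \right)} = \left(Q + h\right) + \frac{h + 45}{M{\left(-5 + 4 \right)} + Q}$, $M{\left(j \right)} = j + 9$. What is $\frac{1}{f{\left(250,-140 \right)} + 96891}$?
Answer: $\frac{258}{25026163} \approx 1.0309 \cdot 10^{-5}$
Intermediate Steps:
$M{\left(j \right)} = 9 + j$
$f{\left(Q,h \right)} = Q + h + \frac{45 + h}{8 + Q}$ ($f{\left(Q,h \right)} = \left(Q + h\right) + \frac{h + 45}{\left(9 + \left(-5 + 4\right)\right) + Q} = \left(Q + h\right) + \frac{45 + h}{\left(9 - 1\right) + Q} = \left(Q + h\right) + \frac{45 + h}{8 + Q} = Q + h + \frac{45 + h}{8 + Q}$)
$\frac{1}{f{\left(250,-140 \right)} + 96891} = \frac{1}{\frac{45 + 250^{2} + 8 \cdot 250 + 9 \left(-140\right) + 250 \left(-140\right)}{8 + 250} + 96891} = \frac{1}{\frac{45 + 62500 + 2000 - 1260 - 35000}{258} + 96891} = \frac{1}{\frac{1}{258} \cdot 28285 + 96891} = \frac{1}{\frac{28285}{258} + 96891} = \frac{1}{\frac{25026163}{258}} = \frac{258}{25026163}$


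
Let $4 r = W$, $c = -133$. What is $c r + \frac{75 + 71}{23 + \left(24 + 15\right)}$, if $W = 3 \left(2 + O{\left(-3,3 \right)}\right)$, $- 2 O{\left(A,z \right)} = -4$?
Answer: $- \frac{12296}{31} \approx -396.65$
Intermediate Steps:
$O{\left(A,z \right)} = 2$ ($O{\left(A,z \right)} = \left(- \frac{1}{2}\right) \left(-4\right) = 2$)
$W = 12$ ($W = 3 \left(2 + 2\right) = 3 \cdot 4 = 12$)
$r = 3$ ($r = \frac{1}{4} \cdot 12 = 3$)
$c r + \frac{75 + 71}{23 + \left(24 + 15\right)} = \left(-133\right) 3 + \frac{75 + 71}{23 + \left(24 + 15\right)} = -399 + \frac{146}{23 + 39} = -399 + \frac{146}{62} = -399 + 146 \cdot \frac{1}{62} = -399 + \frac{73}{31} = - \frac{12296}{31}$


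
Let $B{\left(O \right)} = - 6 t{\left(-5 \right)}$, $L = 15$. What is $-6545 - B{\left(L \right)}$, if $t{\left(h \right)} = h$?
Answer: $-6575$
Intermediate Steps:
$B{\left(O \right)} = 30$ ($B{\left(O \right)} = \left(-6\right) \left(-5\right) = 30$)
$-6545 - B{\left(L \right)} = -6545 - 30 = -6575$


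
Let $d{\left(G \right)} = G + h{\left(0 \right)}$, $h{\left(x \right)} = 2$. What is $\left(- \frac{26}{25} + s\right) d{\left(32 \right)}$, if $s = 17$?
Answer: $\frac{13566}{25} \approx 542.64$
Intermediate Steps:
$d{\left(G \right)} = 2 + G$ ($d{\left(G \right)} = G + 2 = 2 + G$)
$\left(- \frac{26}{25} + s\right) d{\left(32 \right)} = \left(- \frac{26}{25} + 17\right) \left(2 + 32\right) = \left(\left(-26\right) \frac{1}{25} + 17\right) 34 = \left(- \frac{26}{25} + 17\right) 34 = \frac{399}{25} \cdot 34 = \frac{13566}{25}$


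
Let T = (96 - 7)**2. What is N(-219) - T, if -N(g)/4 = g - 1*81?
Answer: -6721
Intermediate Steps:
N(g) = 324 - 4*g (N(g) = -4*(g - 1*81) = -4*(g - 81) = -4*(-81 + g) = 324 - 4*g)
T = 7921 (T = 89**2 = 7921)
N(-219) - T = (324 - 4*(-219)) - 1*7921 = (324 + 876) - 7921 = 1200 - 7921 = -6721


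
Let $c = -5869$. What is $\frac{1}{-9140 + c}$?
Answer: $- \frac{1}{15009} \approx -6.6627 \cdot 10^{-5}$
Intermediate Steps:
$\frac{1}{-9140 + c} = \frac{1}{-9140 - 5869} = \frac{1}{-15009} = - \frac{1}{15009}$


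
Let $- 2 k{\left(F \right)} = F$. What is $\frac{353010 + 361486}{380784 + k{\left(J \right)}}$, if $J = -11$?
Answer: $\frac{1428992}{761579} \approx 1.8764$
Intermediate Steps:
$k{\left(F \right)} = - \frac{F}{2}$
$\frac{353010 + 361486}{380784 + k{\left(J \right)}} = \frac{353010 + 361486}{380784 - - \frac{11}{2}} = \frac{714496}{380784 + \frac{11}{2}} = \frac{714496}{\frac{761579}{2}} = 714496 \cdot \frac{2}{761579} = \frac{1428992}{761579}$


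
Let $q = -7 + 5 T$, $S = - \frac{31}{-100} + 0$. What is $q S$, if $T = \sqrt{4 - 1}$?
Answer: $- \frac{217}{100} + \frac{31 \sqrt{3}}{20} \approx 0.51468$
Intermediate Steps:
$T = \sqrt{3} \approx 1.732$
$S = \frac{31}{100}$ ($S = \left(-31\right) \left(- \frac{1}{100}\right) + 0 = \frac{31}{100} + 0 = \frac{31}{100} \approx 0.31$)
$q = -7 + 5 \sqrt{3} \approx 1.6603$
$q S = \left(-7 + 5 \sqrt{3}\right) \frac{31}{100} = - \frac{217}{100} + \frac{31 \sqrt{3}}{20}$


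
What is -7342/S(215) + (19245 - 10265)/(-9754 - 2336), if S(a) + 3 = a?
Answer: -4533427/128154 ≈ -35.375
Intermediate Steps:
S(a) = -3 + a
-7342/S(215) + (19245 - 10265)/(-9754 - 2336) = -7342/(-3 + 215) + (19245 - 10265)/(-9754 - 2336) = -7342/212 + 8980/(-12090) = -7342*1/212 + 8980*(-1/12090) = -3671/106 - 898/1209 = -4533427/128154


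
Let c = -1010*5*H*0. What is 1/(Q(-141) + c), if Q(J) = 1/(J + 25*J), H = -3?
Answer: -3666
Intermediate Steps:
Q(J) = 1/(26*J)
c = 0 (c = -1010*5*(-3)*0 = -(-15150)*0 = -1010*0 = 0)
1/(Q(-141) + c) = 1/((1/26)/(-141) + 0) = 1/((1/26)*(-1/141) + 0) = 1/(-1/3666 + 0) = 1/(-1/3666) = -3666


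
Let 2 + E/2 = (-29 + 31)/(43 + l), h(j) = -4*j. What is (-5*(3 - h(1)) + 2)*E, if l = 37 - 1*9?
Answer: 9240/71 ≈ 130.14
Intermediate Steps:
l = 28 (l = 37 - 9 = 28)
E = -280/71 (E = -4 + 2*((-29 + 31)/(43 + 28)) = -4 + 2*(2/71) = -4 + 4/71 = -280/71 ≈ -3.9437)
(-5*(3 - h(1)) + 2)*E = (-5*(3 - (-4)) + 2)*(-280/71) = (-5*(3 - 1*(-4)) + 2)*(-280/71) = (-5*(3 + 4) + 2)*(-280/71) = (-5*7 + 2)*(-280/71) = (-35 + 2)*(-280/71) = -33*(-280/71) = 9240/71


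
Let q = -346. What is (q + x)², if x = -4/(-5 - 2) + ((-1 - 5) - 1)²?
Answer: 4305625/49 ≈ 87870.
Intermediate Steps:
x = 347/7 (x = -4/(-7) + (-6 - 1)² = -⅐*(-4) + (-7)² = 4/7 + 49 = 347/7 ≈ 49.571)
(q + x)² = (-346 + 347/7)² = (-2075/7)² = 4305625/49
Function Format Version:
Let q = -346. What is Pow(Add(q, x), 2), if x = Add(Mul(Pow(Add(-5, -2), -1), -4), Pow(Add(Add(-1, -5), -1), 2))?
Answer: Rational(4305625, 49) ≈ 87870.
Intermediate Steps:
x = Rational(347, 7) (x = Add(Mul(Pow(-7, -1), -4), Pow(Add(-6, -1), 2)) = Add(Mul(Rational(-1, 7), -4), Pow(-7, 2)) = Add(Rational(4, 7), 49) = Rational(347, 7) ≈ 49.571)
Pow(Add(q, x), 2) = Pow(Add(-346, Rational(347, 7)), 2) = Pow(Rational(-2075, 7), 2) = Rational(4305625, 49)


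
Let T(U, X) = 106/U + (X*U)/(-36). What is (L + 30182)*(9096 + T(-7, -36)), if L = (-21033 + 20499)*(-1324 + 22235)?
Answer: -707343858964/7 ≈ -1.0105e+11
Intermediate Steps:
T(U, X) = 106/U - U*X/36 (T(U, X) = 106/U + (U*X)*(-1/36) = 106/U - U*X/36)
L = -11166474 (L = -534*20911 = -11166474)
(L + 30182)*(9096 + T(-7, -36)) = (-11166474 + 30182)*(9096 + (106/(-7) - 1/36*(-7)*(-36))) = -11136292*(9096 + (106*(-⅐) - 7)) = -11136292*(9096 + (-106/7 - 7)) = -11136292*(9096 - 155/7) = -11136292*63517/7 = -707343858964/7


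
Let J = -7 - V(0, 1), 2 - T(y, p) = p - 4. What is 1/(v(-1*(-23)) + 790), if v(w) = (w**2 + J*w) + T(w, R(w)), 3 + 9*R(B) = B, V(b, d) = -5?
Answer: 9/11491 ≈ 0.00078322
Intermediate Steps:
R(B) = -1/3 + B/9
T(y, p) = 6 - p (T(y, p) = 2 - (p - 4) = 2 - (-4 + p) = 2 + (4 - p) = 6 - p)
J = -2 (J = -7 - 1*(-5) = -7 + 5 = -2)
v(w) = 19/3 + w**2 - 19*w/9 (v(w) = (w**2 - 2*w) + (6 - (-1/3 + w/9)) = (w**2 - 2*w) + (6 + (1/3 - w/9)) = (w**2 - 2*w) + (19/3 - w/9) = 19/3 + w**2 - 19*w/9)
1/(v(-1*(-23)) + 790) = 1/((19/3 + (-1*(-23))**2 - (-19)*(-23)/9) + 790) = 1/((19/3 + 23**2 - 19/9*23) + 790) = 1/((19/3 + 529 - 437/9) + 790) = 1/(4381/9 + 790) = 1/(11491/9) = 9/11491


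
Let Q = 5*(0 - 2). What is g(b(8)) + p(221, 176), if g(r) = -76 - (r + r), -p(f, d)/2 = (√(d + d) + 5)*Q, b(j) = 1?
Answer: 22 + 80*√22 ≈ 397.23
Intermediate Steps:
Q = -10 (Q = 5*(-2) = -10)
p(f, d) = 100 + 20*√2*√d (p(f, d) = -2*(√(d + d) + 5)*(-10) = -2*(√(2*d) + 5)*(-10) = -2*(√2*√d + 5)*(-10) = -2*(5 + √2*√d)*(-10) = -2*(-50 - 10*√2*√d) = 100 + 20*√2*√d)
g(r) = -76 - 2*r
g(b(8)) + p(221, 176) = (-76 - 2*1) + (100 + 20*√2*√176) = (-76 - 2) + (100 + 20*√2*(4*√11)) = -78 + (100 + 80*√22) = 22 + 80*√22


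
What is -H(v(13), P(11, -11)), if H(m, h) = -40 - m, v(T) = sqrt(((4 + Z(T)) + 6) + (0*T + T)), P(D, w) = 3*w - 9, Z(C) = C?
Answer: 46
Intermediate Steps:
P(D, w) = -9 + 3*w
v(T) = sqrt(10 + 2*T) (v(T) = sqrt(((4 + T) + 6) + (0*T + T)) = sqrt((10 + T) + (0 + T)) = sqrt((10 + T) + T) = sqrt(10 + 2*T))
-H(v(13), P(11, -11)) = -(-40 - sqrt(10 + 2*13)) = -(-40 - sqrt(10 + 26)) = -(-40 - sqrt(36)) = -(-40 - 1*6) = -(-40 - 6) = -1*(-46) = 46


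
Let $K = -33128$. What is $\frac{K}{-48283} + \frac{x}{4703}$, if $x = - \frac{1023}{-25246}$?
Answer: $\frac{3933401035573}{5732734162454} \approx 0.68613$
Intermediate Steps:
$x = \frac{1023}{25246}$ ($x = \left(-1023\right) \left(- \frac{1}{25246}\right) = \frac{1023}{25246} \approx 0.040521$)
$\frac{K}{-48283} + \frac{x}{4703} = - \frac{33128}{-48283} + \frac{1023}{25246 \cdot 4703} = \left(-33128\right) \left(- \frac{1}{48283}\right) + \frac{1023}{25246} \cdot \frac{1}{4703} = \frac{33128}{48283} + \frac{1023}{118731938} = \frac{3933401035573}{5732734162454}$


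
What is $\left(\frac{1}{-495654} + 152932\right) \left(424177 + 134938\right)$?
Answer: $\frac{42381676013708605}{495654} \approx 8.5507 \cdot 10^{10}$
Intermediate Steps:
$\left(\frac{1}{-495654} + 152932\right) \left(424177 + 134938\right) = \left(- \frac{1}{495654} + 152932\right) 559115 = \frac{75801357527}{495654} \cdot 559115 = \frac{42381676013708605}{495654}$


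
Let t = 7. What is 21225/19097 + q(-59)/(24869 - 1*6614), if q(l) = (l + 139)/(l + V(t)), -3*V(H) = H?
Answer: 594070781/534544127 ≈ 1.1114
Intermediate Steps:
V(H) = -H/3
q(l) = (139 + l)/(-7/3 + l) (q(l) = (l + 139)/(l - ⅓*7) = (139 + l)/(l - 7/3) = (139 + l)/(-7/3 + l))
21225/19097 + q(-59)/(24869 - 1*6614) = 21225/19097 + (3*(139 - 59)/(-7 + 3*(-59)))/(24869 - 1*6614) = 21225*(1/19097) + (3*80/(-7 - 177))/(24869 - 6614) = 21225/19097 + (3*80/(-184))/18255 = 21225/19097 + (3*(-1/184)*80)*(1/18255) = 21225/19097 - 30/23*1/18255 = 21225/19097 - 2/27991 = 594070781/534544127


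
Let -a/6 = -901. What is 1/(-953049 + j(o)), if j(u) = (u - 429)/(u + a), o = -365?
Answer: -5041/4804320803 ≈ -1.0493e-6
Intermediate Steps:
a = 5406 (a = -6*(-901) = 5406)
j(u) = (-429 + u)/(5406 + u) (j(u) = (u - 429)/(u + 5406) = (-429 + u)/(5406 + u))
1/(-953049 + j(o)) = 1/(-953049 + (-429 - 365)/(5406 - 365)) = 1/(-953049 - 794/5041) = 1/(-4804320803/5041) = -5041/4804320803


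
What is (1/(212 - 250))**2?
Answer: 1/1444 ≈ 0.00069252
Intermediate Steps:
(1/(212 - 250))**2 = (1/(-38))**2 = (-1/38)**2 = 1/1444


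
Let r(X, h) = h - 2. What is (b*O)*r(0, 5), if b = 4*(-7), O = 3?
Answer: -252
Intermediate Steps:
r(X, h) = -2 + h
b = -28
(b*O)*r(0, 5) = (-28*3)*(-2 + 5) = -84*3 = -252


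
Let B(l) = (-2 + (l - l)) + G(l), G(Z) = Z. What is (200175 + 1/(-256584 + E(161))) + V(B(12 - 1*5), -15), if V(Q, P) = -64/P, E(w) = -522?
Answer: 257336452673/1285530 ≈ 2.0018e+5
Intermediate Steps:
B(l) = -2 + l (B(l) = (-2 + (l - l)) + l = (-2 + 0) + l = -2 + l)
(200175 + 1/(-256584 + E(161))) + V(B(12 - 1*5), -15) = (200175 + 1/(-256584 - 522)) - 64/(-15) = (200175 + 1/(-257106)) - 64*(-1/15) = (200175 - 1/257106) + 64/15 = 51466193549/257106 + 64/15 = 257336452673/1285530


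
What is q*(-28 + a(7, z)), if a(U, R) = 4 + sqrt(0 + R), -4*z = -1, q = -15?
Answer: 705/2 ≈ 352.50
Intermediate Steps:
z = 1/4 (z = -1/4*(-1) = 1/4 ≈ 0.25000)
a(U, R) = 4 + sqrt(R)
q*(-28 + a(7, z)) = -15*(-28 + (4 + sqrt(1/4))) = -15*(-28 + (4 + 1/2)) = -15*(-28 + 9/2) = -15*(-47/2) = 705/2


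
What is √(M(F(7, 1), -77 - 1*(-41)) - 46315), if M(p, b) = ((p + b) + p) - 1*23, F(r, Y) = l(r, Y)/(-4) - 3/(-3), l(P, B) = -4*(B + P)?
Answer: 2*I*√11589 ≈ 215.3*I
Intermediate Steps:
l(P, B) = -4*B - 4*P
F(r, Y) = 1 + Y + r (F(r, Y) = (-4*Y - 4*r)/(-4) - 3/(-3) = (-4*Y - 4*r)*(-¼) - 3*(-⅓) = (Y + r) + 1 = 1 + Y + r)
M(p, b) = -23 + b + 2*p (M(p, b) = ((b + p) + p) - 23 = (b + 2*p) - 23 = -23 + b + 2*p)
√(M(F(7, 1), -77 - 1*(-41)) - 46315) = √((-23 + (-77 - 1*(-41)) + 2*(1 + 1 + 7)) - 46315) = √((-23 + (-77 + 41) + 2*9) - 46315) = √((-23 - 36 + 18) - 46315) = √(-41 - 46315) = √(-46356) = 2*I*√11589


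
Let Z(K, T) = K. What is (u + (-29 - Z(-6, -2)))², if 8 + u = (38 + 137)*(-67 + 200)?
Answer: 540283536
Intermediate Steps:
u = 23267 (u = -8 + (38 + 137)*(-67 + 200) = -8 + 175*133 = -8 + 23275 = 23267)
(u + (-29 - Z(-6, -2)))² = (23267 + (-29 - 1*(-6)))² = (23267 + (-29 + 6))² = (23267 - 23)² = 23244² = 540283536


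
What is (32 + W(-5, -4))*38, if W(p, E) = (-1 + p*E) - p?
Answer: 2128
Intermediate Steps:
W(p, E) = -1 - p + E*p (W(p, E) = (-1 + E*p) - p = -1 - p + E*p)
(32 + W(-5, -4))*38 = (32 + (-1 - 1*(-5) - 4*(-5)))*38 = (32 + (-1 + 5 + 20))*38 = (32 + 24)*38 = 56*38 = 2128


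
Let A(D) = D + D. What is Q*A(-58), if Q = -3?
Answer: 348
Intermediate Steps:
A(D) = 2*D
Q*A(-58) = -6*(-58) = -3*(-116) = 348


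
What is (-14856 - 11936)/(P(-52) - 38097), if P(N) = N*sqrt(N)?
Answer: 1020694824/1451522017 - 2786368*I*sqrt(13)/1451522017 ≈ 0.70319 - 0.0069213*I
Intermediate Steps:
P(N) = N**(3/2)
(-14856 - 11936)/(P(-52) - 38097) = (-14856 - 11936)/((-52)**(3/2) - 38097) = -26792/(-104*I*sqrt(13) - 38097) = -26792/(-38097 - 104*I*sqrt(13))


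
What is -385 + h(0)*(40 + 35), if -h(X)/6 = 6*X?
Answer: -385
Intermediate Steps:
h(X) = -36*X
-385 + h(0)*(40 + 35) = -385 + (-36*0)*(40 + 35) = -385 + 0*75 = -385 + 0 = -385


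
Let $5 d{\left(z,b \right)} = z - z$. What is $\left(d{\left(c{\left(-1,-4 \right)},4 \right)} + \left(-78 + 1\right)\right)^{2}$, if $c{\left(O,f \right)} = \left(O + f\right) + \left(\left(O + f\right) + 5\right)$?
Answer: $5929$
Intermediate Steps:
$c{\left(O,f \right)} = 5 + 2 O + 2 f$ ($c{\left(O,f \right)} = \left(O + f\right) + \left(5 + O + f\right) = 5 + 2 O + 2 f$)
$d{\left(z,b \right)} = 0$ ($d{\left(z,b \right)} = \frac{z - z}{5} = \frac{1}{5} \cdot 0 = 0$)
$\left(d{\left(c{\left(-1,-4 \right)},4 \right)} + \left(-78 + 1\right)\right)^{2} = \left(0 + \left(-78 + 1\right)\right)^{2} = \left(0 - 77\right)^{2} = \left(-77\right)^{2} = 5929$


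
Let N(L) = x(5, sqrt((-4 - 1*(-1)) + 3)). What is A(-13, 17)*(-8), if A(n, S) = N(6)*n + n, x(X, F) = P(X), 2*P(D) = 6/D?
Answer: 832/5 ≈ 166.40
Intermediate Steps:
P(D) = 3/D (P(D) = (6/D)/2 = 3/D)
x(X, F) = 3/X
N(L) = 3/5
A(n, S) = 8*n/5 (A(n, S) = 3*n/5 + n = 8*n/5)
A(-13, 17)*(-8) = ((8/5)*(-13))*(-8) = -104/5*(-8) = 832/5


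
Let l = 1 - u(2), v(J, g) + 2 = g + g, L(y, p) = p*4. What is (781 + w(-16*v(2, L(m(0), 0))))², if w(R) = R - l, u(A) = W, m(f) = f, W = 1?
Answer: 660969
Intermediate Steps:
u(A) = 1
L(y, p) = 4*p
v(J, g) = -2 + 2*g (v(J, g) = -2 + (g + g) = -2 + 2*g)
l = 0 (l = 1 - 1*1 = 1 - 1 = 0)
w(R) = R (w(R) = R - 1*0 = R + 0 = R)
(781 + w(-16*v(2, L(m(0), 0))))² = (781 - 16*(-2 + 2*(4*0)))² = (781 - 16*(-2 + 2*0))² = (781 - 16*(-2 + 0))² = (781 - 16*(-2))² = (781 + 32)² = 813² = 660969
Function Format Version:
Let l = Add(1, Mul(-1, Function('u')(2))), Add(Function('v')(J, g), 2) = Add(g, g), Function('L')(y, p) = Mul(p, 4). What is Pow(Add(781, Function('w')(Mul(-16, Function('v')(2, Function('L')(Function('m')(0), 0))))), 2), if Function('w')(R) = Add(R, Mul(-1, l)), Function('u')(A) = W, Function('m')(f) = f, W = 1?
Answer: 660969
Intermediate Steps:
Function('u')(A) = 1
Function('L')(y, p) = Mul(4, p)
Function('v')(J, g) = Add(-2, Mul(2, g)) (Function('v')(J, g) = Add(-2, Add(g, g)) = Add(-2, Mul(2, g)))
l = 0 (l = Add(1, Mul(-1, 1)) = Add(1, -1) = 0)
Function('w')(R) = R (Function('w')(R) = Add(R, Mul(-1, 0)) = Add(R, 0) = R)
Pow(Add(781, Function('w')(Mul(-16, Function('v')(2, Function('L')(Function('m')(0), 0))))), 2) = Pow(Add(781, Mul(-16, Add(-2, Mul(2, Mul(4, 0))))), 2) = Pow(Add(781, Mul(-16, Add(-2, Mul(2, 0)))), 2) = Pow(Add(781, Mul(-16, Add(-2, 0))), 2) = Pow(Add(781, Mul(-16, -2)), 2) = Pow(Add(781, 32), 2) = Pow(813, 2) = 660969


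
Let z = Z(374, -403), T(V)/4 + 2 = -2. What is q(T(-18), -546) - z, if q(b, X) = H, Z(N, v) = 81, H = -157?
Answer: -238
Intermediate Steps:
T(V) = -16 (T(V) = -8 + 4*(-2) = -8 - 8 = -16)
q(b, X) = -157
z = 81
q(T(-18), -546) - z = -157 - 1*81 = -157 - 81 = -238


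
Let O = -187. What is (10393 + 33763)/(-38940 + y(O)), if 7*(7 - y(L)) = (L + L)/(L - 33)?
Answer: -3090920/2725327 ≈ -1.1341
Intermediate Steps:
y(L) = 7 - 2*L/(7*(-33 + L)) (y(L) = 7 - (L + L)/(7*(L - 33)) = 7 - 2*L/(7*(-33 + L)))
(10393 + 33763)/(-38940 + y(O)) = (10393 + 33763)/(-38940 + (-1617 + 47*(-187))/(7*(-33 - 187))) = 44156/(-38940 + (⅐)*(-1617 - 8789)/(-220)) = 44156/(-38940 + (⅐)*(-1/220)*(-10406)) = 44156/(-38940 + 473/70) = 44156/(-2725327/70) = 44156*(-70/2725327) = -3090920/2725327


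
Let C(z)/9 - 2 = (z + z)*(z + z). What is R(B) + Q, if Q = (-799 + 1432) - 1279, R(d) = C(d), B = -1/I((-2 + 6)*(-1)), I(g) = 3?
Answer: -624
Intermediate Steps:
B = -⅓ (B = -1/3 = -1*⅓ = -⅓ ≈ -0.33333)
C(z) = 18 + 36*z² (C(z) = 18 + 9*((z + z)*(z + z)) = 18 + 9*((2*z)*(2*z)) = 18 + 9*(4*z²) = 18 + 36*z²)
R(d) = 18 + 36*d²
Q = -646 (Q = 633 - 1279 = -646)
R(B) + Q = (18 + 36*(-⅓)²) - 646 = (18 + 36*(⅑)) - 646 = (18 + 4) - 646 = 22 - 646 = -624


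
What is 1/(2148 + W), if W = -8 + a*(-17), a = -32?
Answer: 1/2684 ≈ 0.00037258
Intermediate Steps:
W = 536 (W = -8 - 32*(-17) = -8 + 544 = 536)
1/(2148 + W) = 1/(2148 + 536) = 1/2684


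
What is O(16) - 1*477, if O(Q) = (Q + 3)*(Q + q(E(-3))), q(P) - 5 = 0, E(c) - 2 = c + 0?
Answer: -78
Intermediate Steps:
E(c) = 2 + c (E(c) = 2 + (c + 0) = 2 + c)
q(P) = 5 (q(P) = 5 + 0 = 5)
O(Q) = (3 + Q)*(5 + Q) (O(Q) = (Q + 3)*(Q + 5) = (3 + Q)*(5 + Q))
O(16) - 1*477 = (15 + 16**2 + 8*16) - 1*477 = (15 + 256 + 128) - 477 = 399 - 477 = -78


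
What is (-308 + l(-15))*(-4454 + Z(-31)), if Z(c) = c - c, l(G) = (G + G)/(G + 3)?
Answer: 1360697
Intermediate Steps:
l(G) = 2*G/(3 + G) (l(G) = (2*G)/(3 + G) = 2*G/(3 + G))
Z(c) = 0
(-308 + l(-15))*(-4454 + Z(-31)) = (-308 + 2*(-15)/(3 - 15))*(-4454 + 0) = (-308 + 2*(-15)/(-12))*(-4454) = (-308 + 2*(-15)*(-1/12))*(-4454) = (-308 + 5/2)*(-4454) = -611/2*(-4454) = 1360697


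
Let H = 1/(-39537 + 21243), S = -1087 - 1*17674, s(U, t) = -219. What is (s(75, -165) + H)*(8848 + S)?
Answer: 39715314331/18294 ≈ 2.1709e+6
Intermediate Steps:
S = -18761 (S = -1087 - 17674 = -18761)
H = -1/18294 (H = 1/(-18294) = -1/18294 ≈ -5.4663e-5)
(s(75, -165) + H)*(8848 + S) = (-219 - 1/18294)*(8848 - 18761) = -4006387/18294*(-9913) = 39715314331/18294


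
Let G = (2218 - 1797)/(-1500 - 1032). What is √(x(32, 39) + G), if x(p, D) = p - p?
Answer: I*√266493/1266 ≈ 0.40776*I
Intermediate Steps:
x(p, D) = 0
G = -421/2532 (G = 421/(-2532) = 421*(-1/2532) = -421/2532 ≈ -0.16627)
√(x(32, 39) + G) = √(0 - 421/2532) = √(-421/2532) = I*√266493/1266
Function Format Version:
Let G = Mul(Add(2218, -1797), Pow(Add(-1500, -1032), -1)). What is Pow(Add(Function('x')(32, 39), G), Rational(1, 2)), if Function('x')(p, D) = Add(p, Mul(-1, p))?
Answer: Mul(Rational(1, 1266), I, Pow(266493, Rational(1, 2))) ≈ Mul(0.40776, I)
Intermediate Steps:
Function('x')(p, D) = 0
G = Rational(-421, 2532) (G = Mul(421, Pow(-2532, -1)) = Mul(421, Rational(-1, 2532)) = Rational(-421, 2532) ≈ -0.16627)
Pow(Add(Function('x')(32, 39), G), Rational(1, 2)) = Pow(Add(0, Rational(-421, 2532)), Rational(1, 2)) = Pow(Rational(-421, 2532), Rational(1, 2)) = Mul(Rational(1, 1266), I, Pow(266493, Rational(1, 2)))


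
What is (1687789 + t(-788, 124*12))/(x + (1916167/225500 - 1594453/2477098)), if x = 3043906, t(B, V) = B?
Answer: 42833384731754500/77285747422453903 ≈ 0.55422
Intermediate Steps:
(1687789 + t(-788, 124*12))/(x + (1916167/225500 - 1594453/2477098)) = (1687789 - 788)/(3043906 + (1916167/225500 - 1594453/2477098)) = 1687001/(3043906 + (1916167*(1/225500) - 1594453*1/2477098)) = 1687001/(3043906 + (174197/20500 - 1594453/2477098)) = 1687001/(3043906 + 199408376903/25390254500) = 1687001/(77285747422453903/25390254500) = 1687001*(25390254500/77285747422453903) = 42833384731754500/77285747422453903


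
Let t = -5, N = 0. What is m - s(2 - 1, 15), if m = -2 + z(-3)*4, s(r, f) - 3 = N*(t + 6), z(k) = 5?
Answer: 15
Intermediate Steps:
s(r, f) = 3 (s(r, f) = 3 + 0*(-5 + 6) = 3 + 0*1 = 3 + 0 = 3)
m = 18 (m = -2 + 5*4 = -2 + 20 = 18)
m - s(2 - 1, 15) = 18 - 1*3 = 18 - 3 = 15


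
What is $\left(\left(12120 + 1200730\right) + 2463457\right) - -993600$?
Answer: $4669907$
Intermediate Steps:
$\left(\left(12120 + 1200730\right) + 2463457\right) - -993600 = \left(1212850 + 2463457\right) + 993600 = 3676307 + 993600 = 4669907$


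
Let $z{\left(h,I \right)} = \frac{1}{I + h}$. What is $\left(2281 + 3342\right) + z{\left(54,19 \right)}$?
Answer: $\frac{410480}{73} \approx 5623.0$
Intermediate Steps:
$\left(2281 + 3342\right) + z{\left(54,19 \right)} = \left(2281 + 3342\right) + \frac{1}{19 + 54} = 5623 + \frac{1}{73} = \frac{410480}{73}$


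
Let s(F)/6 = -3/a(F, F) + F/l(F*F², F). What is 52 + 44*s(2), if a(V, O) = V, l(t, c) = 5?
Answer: -1192/5 ≈ -238.40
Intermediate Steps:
s(F) = -18/F + 6*F/5 (s(F) = 6*(-3/F + F/5) = -18/F + 6*F/5)
52 + 44*s(2) = 52 + 44*(-18/2 + (6/5)*2) = 52 + 44*(-18*½ + 12/5) = 52 + 44*(-9 + 12/5) = 52 + 44*(-33/5) = 52 - 1452/5 = -1192/5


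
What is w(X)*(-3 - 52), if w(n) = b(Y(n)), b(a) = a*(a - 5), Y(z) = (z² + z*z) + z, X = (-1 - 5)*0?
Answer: 0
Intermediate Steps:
X = 0 (X = -6*0 = 0)
Y(z) = z + 2*z² (Y(z) = (z² + z²) + z = 2*z² + z = z + 2*z²)
b(a) = a*(-5 + a)
w(n) = n*(1 + 2*n)*(-5 + n*(1 + 2*n)) (w(n) = (n*(1 + 2*n))*(-5 + n*(1 + 2*n)) = n*(1 + 2*n)*(-5 + n*(1 + 2*n)))
w(X)*(-3 - 52) = (0*(1 + 2*0)*(-5 + 0*(1 + 2*0)))*(-3 - 52) = (0*(1 + 0)*(-5 + 0*(1 + 0)))*(-55) = (0*1*(-5 + 0*1))*(-55) = (0*1*(-5 + 0))*(-55) = (0*1*(-5))*(-55) = 0*(-55) = 0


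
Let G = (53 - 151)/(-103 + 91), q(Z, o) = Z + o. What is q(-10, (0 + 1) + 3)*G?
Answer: -49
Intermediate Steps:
G = 49/6 (G = -98/(-12) = -98*(-1/12) = 49/6 ≈ 8.1667)
q(-10, (0 + 1) + 3)*G = (-10 + ((0 + 1) + 3))*(49/6) = (-10 + (1 + 3))*(49/6) = (-10 + 4)*(49/6) = -6*49/6 = -49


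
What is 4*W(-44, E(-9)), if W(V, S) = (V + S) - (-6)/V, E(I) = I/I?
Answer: -1898/11 ≈ -172.55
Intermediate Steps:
E(I) = 1
W(V, S) = S + V + 6/V (W(V, S) = (S + V) + 6/V = S + V + 6/V)
4*W(-44, E(-9)) = 4*(1 - 44 + 6/(-44)) = 4*(1 - 44 + 6*(-1/44)) = 4*(1 - 44 - 3/22) = 4*(-949/22) = -1898/11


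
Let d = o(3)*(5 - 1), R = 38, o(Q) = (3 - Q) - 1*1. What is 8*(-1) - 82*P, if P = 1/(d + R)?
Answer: -177/17 ≈ -10.412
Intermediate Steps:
o(Q) = 2 - Q (o(Q) = (3 - Q) - 1 = 2 - Q)
d = -4 (d = (2 - 1*3)*(5 - 1) = (2 - 3)*4 = -1*4 = -4)
P = 1/34 (P = 1/(-4 + 38) = 1/34 ≈ 0.029412)
8*(-1) - 82*P = 8*(-1) - 82*1/34 = -8 - 41/17 = -177/17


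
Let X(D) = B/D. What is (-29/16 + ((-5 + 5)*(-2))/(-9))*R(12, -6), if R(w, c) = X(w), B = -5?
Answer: 145/192 ≈ 0.75521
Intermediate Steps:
X(D) = -5/D
R(w, c) = -5/w
(-29/16 + ((-5 + 5)*(-2))/(-9))*R(12, -6) = (-29/16 + ((-5 + 5)*(-2))/(-9))*(-5/12) = (-29*1/16 + (0*(-2))*(-1/9))*(-5*1/12) = (-29/16 + 0*(-1/9))*(-5/12) = (-29/16 + 0)*(-5/12) = -29/16*(-5/12) = 145/192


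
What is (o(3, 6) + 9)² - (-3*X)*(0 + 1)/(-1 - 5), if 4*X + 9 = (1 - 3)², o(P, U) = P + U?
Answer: 2597/8 ≈ 324.63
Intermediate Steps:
X = -5/4 (X = -9/4 + (1 - 3)²/4 = -9/4 + (¼)*(-2)² = -9/4 + (¼)*4 = -9/4 + 1 = -5/4 ≈ -1.2500)
(o(3, 6) + 9)² - (-3*X)*(0 + 1)/(-1 - 5) = ((3 + 6) + 9)² - (-3*(-5/4))*(0 + 1)/(-1 - 5) = (9 + 9)² - 15*1/(-6)/4 = 18² - 15*1*(-⅙)/4 = 324 - 15*(-1)/(4*6) = 324 - 1*(-5/8) = 324 + 5/8 = 2597/8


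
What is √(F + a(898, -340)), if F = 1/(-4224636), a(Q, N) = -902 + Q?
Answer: I*√220340128255/234702 ≈ 2.0*I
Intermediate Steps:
F = -1/4224636 ≈ -2.3671e-7
√(F + a(898, -340)) = √(-1/4224636 + (-902 + 898)) = √(-1/4224636 - 4) = √(-16898545/4224636) = I*√220340128255/234702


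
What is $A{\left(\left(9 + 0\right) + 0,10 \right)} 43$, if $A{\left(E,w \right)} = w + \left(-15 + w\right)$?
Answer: $215$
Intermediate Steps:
$A{\left(E,w \right)} = -15 + 2 w$
$A{\left(\left(9 + 0\right) + 0,10 \right)} 43 = \left(-15 + 2 \cdot 10\right) 43 = \left(-15 + 20\right) 43 = 5 \cdot 43 = 215$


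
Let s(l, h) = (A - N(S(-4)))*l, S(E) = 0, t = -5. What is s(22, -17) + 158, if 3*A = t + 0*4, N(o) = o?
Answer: 364/3 ≈ 121.33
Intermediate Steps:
A = -5/3 (A = (-5 + 0*4)/3 = (-5 + 0)/3 = (1/3)*(-5) = -5/3 ≈ -1.6667)
s(l, h) = -5*l/3 (s(l, h) = (-5/3 - 1*0)*l = (-5/3 + 0)*l = -5*l/3)
s(22, -17) + 158 = -5/3*22 + 158 = -110/3 + 158 = 364/3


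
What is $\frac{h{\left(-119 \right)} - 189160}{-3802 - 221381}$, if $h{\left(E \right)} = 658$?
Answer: $\frac{62834}{75061} \approx 0.83711$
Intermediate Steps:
$\frac{h{\left(-119 \right)} - 189160}{-3802 - 221381} = \frac{658 - 189160}{-3802 - 221381} = - \frac{188502}{-3802 + \left(-237692 + 16311\right)} = - \frac{188502}{-3802 - 221381} = - \frac{188502}{-225183} = \left(-188502\right) \left(- \frac{1}{225183}\right) = \frac{62834}{75061}$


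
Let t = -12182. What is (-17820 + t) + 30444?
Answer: 442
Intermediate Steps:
(-17820 + t) + 30444 = (-17820 - 12182) + 30444 = -30002 + 30444 = 442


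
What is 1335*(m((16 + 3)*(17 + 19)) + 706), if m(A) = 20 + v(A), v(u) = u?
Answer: 1882350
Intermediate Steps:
m(A) = 20 + A
1335*(m((16 + 3)*(17 + 19)) + 706) = 1335*((20 + (16 + 3)*(17 + 19)) + 706) = 1335*((20 + 19*36) + 706) = 1335*((20 + 684) + 706) = 1335*(704 + 706) = 1335*1410 = 1882350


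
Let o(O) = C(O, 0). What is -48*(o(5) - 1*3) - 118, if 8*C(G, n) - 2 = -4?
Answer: 38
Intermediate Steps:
C(G, n) = -¼ (C(G, n) = ¼ + (⅛)*(-4) = ¼ - ½ = -¼)
o(O) = -¼
-48*(o(5) - 1*3) - 118 = -48*(-¼ - 1*3) - 118 = -48*(-¼ - 3) - 118 = -48*(-13)/4 - 118 = -48*(-13/4) - 118 = 156 - 118 = 38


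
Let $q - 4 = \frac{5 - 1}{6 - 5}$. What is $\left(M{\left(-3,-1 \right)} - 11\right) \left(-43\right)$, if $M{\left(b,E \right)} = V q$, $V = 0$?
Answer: $473$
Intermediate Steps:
$q = 8$ ($q = 4 + \frac{5 - 1}{6 - 5} = 4 + \frac{4}{1} = 4 + 4 \cdot 1 = 4 + 4 = 8$)
$M{\left(b,E \right)} = 0$ ($M{\left(b,E \right)} = 0 \cdot 8 = 0$)
$\left(M{\left(-3,-1 \right)} - 11\right) \left(-43\right) = \left(0 - 11\right) \left(-43\right) = \left(-11\right) \left(-43\right) = 473$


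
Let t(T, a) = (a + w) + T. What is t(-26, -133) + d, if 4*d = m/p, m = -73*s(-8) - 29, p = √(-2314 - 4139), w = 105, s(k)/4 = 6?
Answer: -54 + 1781*I*√717/8604 ≈ -54.0 + 5.5427*I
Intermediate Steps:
s(k) = 24 (s(k) = 4*6 = 24)
p = 3*I*√717 (p = √(-6453) = 3*I*√717 ≈ 80.331*I)
m = -1781 (m = -73*24 - 29 = -1752 - 29 = -1781)
t(T, a) = 105 + T + a (t(T, a) = (a + 105) + T = (105 + a) + T = 105 + T + a)
d = 1781*I*√717/8604 (d = (-1781*(-I*√717/2151))/4 = (-(-1781)*I*√717/2151)/4 = (1781*I*√717/2151)/4 = 1781*I*√717/8604 ≈ 5.5427*I)
t(-26, -133) + d = (105 - 26 - 133) + 1781*I*√717/8604 = -54 + 1781*I*√717/8604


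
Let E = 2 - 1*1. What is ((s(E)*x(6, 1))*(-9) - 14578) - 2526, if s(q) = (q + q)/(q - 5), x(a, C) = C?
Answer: -34199/2 ≈ -17100.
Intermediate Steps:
E = 1 (E = 2 - 1 = 1)
s(q) = 2*q/(-5 + q) (s(q) = (2*q)/(-5 + q) = 2*q/(-5 + q))
((s(E)*x(6, 1))*(-9) - 14578) - 2526 = (((2*1/(-5 + 1))*1)*(-9) - 14578) - 2526 = (((2*1/(-4))*1)*(-9) - 14578) - 2526 = (((2*1*(-¼))*1)*(-9) - 14578) - 2526 = (-½*1*(-9) - 14578) - 2526 = (-½*(-9) - 14578) - 2526 = (9/2 - 14578) - 2526 = -29147/2 - 2526 = -34199/2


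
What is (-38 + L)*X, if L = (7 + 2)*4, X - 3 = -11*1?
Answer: 16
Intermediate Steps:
X = -8 (X = 3 - 11*1 = 3 - 11 = -8)
L = 36 (L = 9*4 = 36)
(-38 + L)*X = (-38 + 36)*(-8) = -2*(-8) = 16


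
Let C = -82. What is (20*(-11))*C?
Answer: 18040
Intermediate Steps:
(20*(-11))*C = (20*(-11))*(-82) = -220*(-82) = 18040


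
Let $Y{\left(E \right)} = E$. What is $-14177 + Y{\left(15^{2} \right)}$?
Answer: $-13952$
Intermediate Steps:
$-14177 + Y{\left(15^{2} \right)} = -14177 + 15^{2} = -14177 + 225 = -13952$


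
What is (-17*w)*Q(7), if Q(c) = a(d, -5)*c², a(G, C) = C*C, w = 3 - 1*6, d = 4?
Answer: 62475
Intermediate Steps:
w = -3 (w = 3 - 6 = -3)
a(G, C) = C²
Q(c) = 25*c² (Q(c) = (-5)²*c² = 25*c²)
(-17*w)*Q(7) = (-17*(-3))*(25*7²) = 51*(25*49) = 51*1225 = 62475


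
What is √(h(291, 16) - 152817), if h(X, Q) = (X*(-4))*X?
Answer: I*√491541 ≈ 701.1*I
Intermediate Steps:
h(X, Q) = -4*X² (h(X, Q) = (-4*X)*X = -4*X²)
√(h(291, 16) - 152817) = √(-4*291² - 152817) = √(-4*84681 - 152817) = √(-338724 - 152817) = √(-491541) = I*√491541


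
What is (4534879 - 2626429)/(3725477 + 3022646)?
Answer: 1908450/6748123 ≈ 0.28281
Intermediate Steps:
(4534879 - 2626429)/(3725477 + 3022646) = 1908450/6748123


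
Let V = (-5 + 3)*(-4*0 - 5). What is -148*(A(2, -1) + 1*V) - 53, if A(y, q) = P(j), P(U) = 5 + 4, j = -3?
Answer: -2865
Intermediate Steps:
P(U) = 9
A(y, q) = 9
V = 10 (V = -2*(0 - 5) = -2*(-5) = 10)
-148*(A(2, -1) + 1*V) - 53 = -148*(9 + 1*10) - 53 = -148*(9 + 10) - 53 = -148*19 - 53 = -2812 - 53 = -2865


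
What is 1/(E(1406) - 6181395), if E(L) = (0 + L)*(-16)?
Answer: -1/6203891 ≈ -1.6119e-7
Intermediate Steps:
E(L) = -16*L (E(L) = L*(-16) = -16*L)
1/(E(1406) - 6181395) = 1/(-16*1406 - 6181395) = 1/(-22496 - 6181395) = 1/(-6203891) = -1/6203891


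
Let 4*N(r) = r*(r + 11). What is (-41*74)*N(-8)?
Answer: 18204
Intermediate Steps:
N(r) = r*(11 + r)/4 (N(r) = (r*(r + 11))/4 = (r*(11 + r))/4 = r*(11 + r)/4)
(-41*74)*N(-8) = (-41*74)*((¼)*(-8)*(11 - 8)) = -1517*(-8)*3/2 = -3034*(-6) = 18204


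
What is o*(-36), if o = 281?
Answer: -10116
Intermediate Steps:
o*(-36) = 281*(-36) = -10116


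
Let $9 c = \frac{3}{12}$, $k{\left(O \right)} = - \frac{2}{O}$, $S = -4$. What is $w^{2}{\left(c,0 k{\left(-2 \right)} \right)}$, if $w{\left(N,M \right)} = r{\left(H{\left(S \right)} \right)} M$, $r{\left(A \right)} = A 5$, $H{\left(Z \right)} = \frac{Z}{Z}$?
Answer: $0$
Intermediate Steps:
$H{\left(Z \right)} = 1$
$r{\left(A \right)} = 5 A$
$c = \frac{1}{36}$ ($c = \frac{3 \cdot \frac{1}{12}}{9} = \frac{1}{9} \cdot \frac{1}{4} = \frac{1}{36} \approx 0.027778$)
$w{\left(N,M \right)} = 5 M$ ($w{\left(N,M \right)} = 5 \cdot 1 M = 5 M$)
$w^{2}{\left(c,0 k{\left(-2 \right)} \right)} = \left(5 \cdot 0 \left(- \frac{2}{-2}\right)\right)^{2} = \left(5 \cdot 0 \left(\left(-2\right) \left(- \frac{1}{2}\right)\right)\right)^{2} = \left(5 \cdot 0 \cdot 1\right)^{2} = \left(5 \cdot 0\right)^{2} = 0^{2} = 0$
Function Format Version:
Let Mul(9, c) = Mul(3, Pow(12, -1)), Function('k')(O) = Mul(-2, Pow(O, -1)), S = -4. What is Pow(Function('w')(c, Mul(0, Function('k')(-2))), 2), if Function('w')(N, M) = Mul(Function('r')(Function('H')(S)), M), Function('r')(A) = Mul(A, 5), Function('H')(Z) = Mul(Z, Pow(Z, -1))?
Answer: 0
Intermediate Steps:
Function('H')(Z) = 1
Function('r')(A) = Mul(5, A)
c = Rational(1, 36) (c = Mul(Rational(1, 9), Mul(3, Pow(12, -1))) = Mul(Rational(1, 9), Mul(3, Rational(1, 12))) = Mul(Rational(1, 9), Rational(1, 4)) = Rational(1, 36) ≈ 0.027778)
Function('w')(N, M) = Mul(5, M) (Function('w')(N, M) = Mul(Mul(5, 1), M) = Mul(5, M))
Pow(Function('w')(c, Mul(0, Function('k')(-2))), 2) = Pow(Mul(5, Mul(0, Mul(-2, Pow(-2, -1)))), 2) = Pow(Mul(5, Mul(0, Mul(-2, Rational(-1, 2)))), 2) = Pow(Mul(5, Mul(0, 1)), 2) = Pow(Mul(5, 0), 2) = Pow(0, 2) = 0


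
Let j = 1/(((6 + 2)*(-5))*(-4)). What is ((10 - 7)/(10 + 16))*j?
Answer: 3/4160 ≈ 0.00072115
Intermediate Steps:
j = 1/160 (j = 1/((8*(-5))*(-4)) = 1/(-40*(-4)) = 1/160 ≈ 0.0062500)
((10 - 7)/(10 + 16))*j = ((10 - 7)/(10 + 16))*(1/160) = (3/26)*(1/160) = 3/4160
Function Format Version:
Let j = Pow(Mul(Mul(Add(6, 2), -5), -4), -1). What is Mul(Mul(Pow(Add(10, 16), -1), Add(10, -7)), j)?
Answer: Rational(3, 4160) ≈ 0.00072115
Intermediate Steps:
j = Rational(1, 160) (j = Pow(Mul(Mul(8, -5), -4), -1) = Pow(Mul(-40, -4), -1) = Pow(160, -1) = Rational(1, 160) ≈ 0.0062500)
Mul(Mul(Pow(Add(10, 16), -1), Add(10, -7)), j) = Mul(Mul(Pow(Add(10, 16), -1), Add(10, -7)), Rational(1, 160)) = Mul(Mul(Pow(26, -1), 3), Rational(1, 160)) = Mul(Mul(Rational(1, 26), 3), Rational(1, 160)) = Mul(Rational(3, 26), Rational(1, 160)) = Rational(3, 4160)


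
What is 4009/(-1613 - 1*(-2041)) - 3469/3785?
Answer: 13689333/1619980 ≈ 8.4503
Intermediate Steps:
4009/(-1613 - 1*(-2041)) - 3469/3785 = 4009/(-1613 + 2041) - 3469*1/3785 = 4009/428 - 3469/3785 = 13689333/1619980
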